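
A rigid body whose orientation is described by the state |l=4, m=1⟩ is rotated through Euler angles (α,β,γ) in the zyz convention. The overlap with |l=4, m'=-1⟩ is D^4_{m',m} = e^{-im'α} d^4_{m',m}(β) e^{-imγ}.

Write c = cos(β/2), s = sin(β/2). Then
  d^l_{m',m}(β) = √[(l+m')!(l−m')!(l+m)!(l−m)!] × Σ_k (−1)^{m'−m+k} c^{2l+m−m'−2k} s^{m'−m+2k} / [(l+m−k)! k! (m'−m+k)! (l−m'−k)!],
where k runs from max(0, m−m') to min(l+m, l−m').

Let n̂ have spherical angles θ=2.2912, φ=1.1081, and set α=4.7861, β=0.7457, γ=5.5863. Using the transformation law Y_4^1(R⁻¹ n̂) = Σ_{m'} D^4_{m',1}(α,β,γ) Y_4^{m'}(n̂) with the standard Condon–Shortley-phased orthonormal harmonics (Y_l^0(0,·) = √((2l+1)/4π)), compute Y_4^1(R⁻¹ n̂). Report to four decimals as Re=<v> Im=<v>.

Need the full column D^4_{m',1} for m'=−4..4 at α=4.7861, β=0.7457, γ=5.5863.
cos(β/2)=0.931293, sin(β/2)=0.364271
d^4_{-4,1}: single k=5 term ⇒ +0.038768;  D = +0.021216+0.032448i
d^4_{-3,1}: k∈[4..5] ⇒ +0.175212 -0.016084 = +0.159128;  D = -0.126411+0.096654i
d^4_{-2,1}: k∈[3..5] ⇒ +0.478873 -0.109898 +0.003363 = +0.372338;  D = -0.247326-0.278327i
d^4_{-1,1}: k∈[2..5] ⇒ +0.865700 -0.397343 +0.030396 -0.000310 = +0.498443;  D = +0.347197-0.357630i
d^4_{0,1}: k∈[1..4] ⇒ +0.989792 -0.908598 +0.139011 -0.003545 = +0.216660;  D = +0.166144+0.139059i
d^4_{1,1}: k∈[0..3] ⇒ +0.565836 -1.298550 +0.397343 -0.020264 = -0.355635;  D = +0.207554-0.288786i
d^4_{2,1}: k∈[0..2] ⇒ -0.938999 +0.718310 -0.073265 = -0.293954;  D = +0.250686+0.153512i
d^4_{3,1}: k∈[0..1] ⇒ +0.687128 -0.175212 = +0.511916;  D = +0.234461-0.455067i
d^4_{4,1}: single k=0 term ⇒ -0.253396;  D = -0.233191-0.099153i
Y_4^{m'}(θ=2.2912,φ=1.1081) and Σ D·Y over m':
  (+0.0212+0.0324i)·(-0.0390+0.1357i)  (-0.1264+0.0967i)·(+0.3447-0.0637i)  (-0.2473-0.2783i)·(-0.2326-0.3089i)  (+0.3472-0.3576i)·(-0.0048+0.0097i)  (+0.1661+0.1391i)·(-0.3625+0.0000i)  (+0.2076-0.2888i)·(+0.0048+0.0097i)  (+0.2507+0.1535i)·(-0.2326+0.3089i)  (+0.2345-0.4551i)·(-0.3447-0.0637i)  (-0.2332-0.0992i)·(-0.0390-0.1357i)
Y_4^1(R⁻¹ n̂) = -0.345578+0.358558i

Re=-0.3456 Im=0.3586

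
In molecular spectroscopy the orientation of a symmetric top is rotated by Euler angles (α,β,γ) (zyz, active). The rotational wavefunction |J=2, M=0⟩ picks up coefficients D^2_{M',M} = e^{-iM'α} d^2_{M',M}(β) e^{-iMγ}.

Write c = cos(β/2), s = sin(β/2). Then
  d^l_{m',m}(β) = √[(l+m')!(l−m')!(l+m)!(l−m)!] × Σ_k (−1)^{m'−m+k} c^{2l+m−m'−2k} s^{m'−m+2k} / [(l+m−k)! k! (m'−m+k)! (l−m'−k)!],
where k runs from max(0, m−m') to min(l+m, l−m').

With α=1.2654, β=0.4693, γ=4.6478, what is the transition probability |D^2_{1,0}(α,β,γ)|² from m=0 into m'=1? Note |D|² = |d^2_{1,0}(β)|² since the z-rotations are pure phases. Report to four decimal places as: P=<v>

P=0.2441

D^2_{1,0}(1.2654,0.4693,4.6478) = e^{-i·1·1.2654}·d^2_{1,0}(0.4693)·e^{-i·0·4.6478}. Compute d first:
Half-angle: c=0.972596, s=0.232503. N=√(6·1·2·2)=4.898979
k: max(0,(0)−(1))=0 … min(2+(0),2−(1))=1
  k=0: (−1)^1·4.8990/(2)·0.9726^3·0.2325^1 = -0.523963
  k=1: (−1)^2·4.8990/(2)·0.9726^1·0.2325^3 = +0.029943
d^2_{1,0}(0.4693) = -0.523963 +0.029943 = -0.494020
|D^2_{1,0}|² = |d^2_{1,0}(β)|² = (-0.494020)² = 0.244056 (the z-rotation phases have unit modulus)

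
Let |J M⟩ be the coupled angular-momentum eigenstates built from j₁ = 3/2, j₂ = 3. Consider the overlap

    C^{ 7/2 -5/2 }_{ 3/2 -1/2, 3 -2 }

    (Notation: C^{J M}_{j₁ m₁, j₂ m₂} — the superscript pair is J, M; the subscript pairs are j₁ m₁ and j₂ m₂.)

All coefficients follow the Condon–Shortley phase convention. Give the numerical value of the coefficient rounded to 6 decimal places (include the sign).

+√(1/7) = +0.377964

√[8·1!2!5!/9! · 1!2!1!5!1!6!] = √(6400/7)
  +(−1)^0/∏(0,1,2,1,0,4)! = 1/48  (running 1/48)
  +(−1)^1/∏(1,0,1,0,1,5)! = -1/120  (running 1/80)
⟨..|..⟩ = √(6400/7)·(1/80) = +0.377964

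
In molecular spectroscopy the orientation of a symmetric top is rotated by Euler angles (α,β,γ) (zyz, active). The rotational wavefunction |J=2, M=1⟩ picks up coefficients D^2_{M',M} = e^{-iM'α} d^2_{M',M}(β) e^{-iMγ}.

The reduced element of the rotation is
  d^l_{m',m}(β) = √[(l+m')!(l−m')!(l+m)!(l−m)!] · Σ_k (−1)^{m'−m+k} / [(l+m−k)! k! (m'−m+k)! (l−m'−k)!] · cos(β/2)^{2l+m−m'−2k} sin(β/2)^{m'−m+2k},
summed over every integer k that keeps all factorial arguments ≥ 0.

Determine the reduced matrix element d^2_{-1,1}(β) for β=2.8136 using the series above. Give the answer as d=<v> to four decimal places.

d^2_{-1,1}(β=2.8136) via the finite sum:
Half-angle: c=0.163262, s=0.986583. N=√(1·6·6·1)=6.000000
Admissible k: 2..3 (factorial args all ≥0)
  k=2: (−1)^0·6.0000/(2)·0.1633^2·0.9866^2 = +0.077832
  k=3: (−1)^1·6.0000/(6)·0.1633^0·0.9866^4 = -0.947401
d^2_{-1,1}(2.8136) = +0.077832 -0.947401 = -0.869569

d=-0.8696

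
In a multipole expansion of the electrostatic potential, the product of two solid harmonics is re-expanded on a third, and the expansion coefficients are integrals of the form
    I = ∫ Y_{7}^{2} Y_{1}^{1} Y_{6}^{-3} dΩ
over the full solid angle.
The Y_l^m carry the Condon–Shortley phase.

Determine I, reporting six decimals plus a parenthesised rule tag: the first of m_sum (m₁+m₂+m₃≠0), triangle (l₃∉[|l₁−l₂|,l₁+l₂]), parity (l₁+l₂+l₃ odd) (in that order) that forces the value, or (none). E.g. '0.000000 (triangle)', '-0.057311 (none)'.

m-sum 0 ✓  L=14 even ✓  6≤6≤8 ✓
Π(2lᵢ+1) = 15×3×13 = 585
triangle coeff Δ(7,1,6) = 1/1365
Σ_t [1,1]: t=1:−1/518400 = -1/518400
(3j)²=7/195 [(7 1 6; 0 0 0)], sign=-1
Σ_t [2,2]: t=2:+1/4354560 = 1/4354560
(3j)²=2/273 [(7 1 6; 2 1 -3)], sign=-1
⇒ 4πI² = 2/13
I = (+1)√(2/13/(4π)) = 0.11064668
No selection rule forces the value: the integral is nonzero (none).

0.110647 (none)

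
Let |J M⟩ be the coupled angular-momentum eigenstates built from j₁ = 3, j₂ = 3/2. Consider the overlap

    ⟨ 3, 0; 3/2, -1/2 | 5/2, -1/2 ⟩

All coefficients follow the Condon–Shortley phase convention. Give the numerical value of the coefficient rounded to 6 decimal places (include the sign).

j₁+j₂−J=2  J+j₁−j₂=4  J−j₁+j₂=1  j₁+j₂+J+1=8
(j₁±m₁, j₂±m₂, J±M) = (3,3,1,2,2,3)
P² = 216/35
sum k=0..1:
  [0] +1/12 = 1/12
  [1] −1/4 = -1/4
S = -1/6
C² = P²·S² = 6/35 ; C = -0.414039

-0.414039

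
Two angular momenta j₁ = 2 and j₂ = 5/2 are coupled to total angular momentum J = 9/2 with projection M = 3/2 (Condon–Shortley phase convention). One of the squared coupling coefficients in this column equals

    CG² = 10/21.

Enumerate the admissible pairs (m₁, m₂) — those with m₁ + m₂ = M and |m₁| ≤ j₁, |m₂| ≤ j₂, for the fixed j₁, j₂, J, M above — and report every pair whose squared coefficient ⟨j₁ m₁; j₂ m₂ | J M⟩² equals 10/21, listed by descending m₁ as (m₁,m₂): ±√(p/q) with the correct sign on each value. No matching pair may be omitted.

(1,1/2): +√(10/21)

Admissible pairs with m₁+m₂ = M = 3/2: (-1,5/2), (0,3/2), (1,1/2), (2,-1/2)
  (m₁,m₂)=(2,-1/2): CG² = 5/42, CG = +√(5/42)
  (m₁,m₂)=(1,1/2): CG² = 10/21, CG = +√(10/21)   ← matches the target
  (m₁,m₂)=(0,3/2): CG² = 5/14, CG = +√(5/14)
  (m₁,m₂)=(-1,5/2): CG² = 1/21, CG = +√(1/21)
Pairs with CG² = 10/21: (1,1/2): +√(10/21)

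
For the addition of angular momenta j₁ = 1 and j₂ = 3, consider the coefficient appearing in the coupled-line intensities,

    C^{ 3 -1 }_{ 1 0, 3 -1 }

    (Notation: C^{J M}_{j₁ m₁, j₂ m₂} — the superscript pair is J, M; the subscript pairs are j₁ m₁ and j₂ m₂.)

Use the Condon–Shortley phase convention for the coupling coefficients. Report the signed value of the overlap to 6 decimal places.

+0.288675

√[7·1!1!5!/8! · 1!1!2!4!2!4!] = √(48)
  +(−1)^0/∏(0,1,1,2,0,3)! = 1/12  (running 1/12)
  +(−1)^1/∏(1,0,0,1,1,4)! = -1/24  (running 1/24)
⟨..|..⟩ = √(48)·(1/24) = +0.288675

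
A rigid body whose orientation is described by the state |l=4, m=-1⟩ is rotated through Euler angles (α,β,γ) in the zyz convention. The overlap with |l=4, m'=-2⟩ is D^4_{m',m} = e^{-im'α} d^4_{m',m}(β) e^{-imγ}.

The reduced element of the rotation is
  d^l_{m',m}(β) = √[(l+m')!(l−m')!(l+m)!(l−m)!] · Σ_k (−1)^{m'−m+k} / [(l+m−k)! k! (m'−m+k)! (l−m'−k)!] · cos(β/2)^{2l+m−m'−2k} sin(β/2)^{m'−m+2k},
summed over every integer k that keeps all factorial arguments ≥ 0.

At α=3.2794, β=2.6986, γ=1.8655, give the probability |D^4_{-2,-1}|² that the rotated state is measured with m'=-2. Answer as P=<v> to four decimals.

Split into d^4_{-2,-1}(β=2.6986) × two z-phases.
With c≡cos(β/2)=0.219690 and s≡sin(β/2)=0.975570, N=[2·720·6·120]^{1/2}=1018.233765
The bounds max(0,m−m')=1 and min(l+m,l−m')=3 give 3 terms
  k=1: (−1)^0·1018.2338/(240)·0.2197^7·0.9756^1 = +0.000102
  k=2: (−1)^1·1018.2338/(48)·0.2197^5·0.9756^3 = -0.010079
  k=3: (−1)^2·1018.2338/(72)·0.2197^3·0.9756^5 = +0.132506
d^4_{-2,-1}(2.6986) = +0.000102 -0.010079 +0.132506 = +0.122529
|D^4_{-2,-1}|² = |d^4_{-2,-1}(β)|² = (+0.122529)² = 0.015013 (the z-rotation phases have unit modulus)

P=0.0150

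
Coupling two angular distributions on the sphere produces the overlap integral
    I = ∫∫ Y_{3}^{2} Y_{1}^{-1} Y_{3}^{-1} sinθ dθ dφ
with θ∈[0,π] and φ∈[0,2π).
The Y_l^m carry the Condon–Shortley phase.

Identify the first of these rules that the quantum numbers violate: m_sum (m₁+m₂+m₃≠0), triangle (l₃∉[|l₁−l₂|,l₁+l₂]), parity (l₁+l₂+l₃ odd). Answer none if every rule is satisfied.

m₁+m₂+m₃ = 2 − 1 − 1 = 0  ✓
triangle: |3−1|=2 ≤ l₃=3 ≤ 3+1=4  ✓
parity: l₁+l₂+l₃ = 7 is odd  ✗

parity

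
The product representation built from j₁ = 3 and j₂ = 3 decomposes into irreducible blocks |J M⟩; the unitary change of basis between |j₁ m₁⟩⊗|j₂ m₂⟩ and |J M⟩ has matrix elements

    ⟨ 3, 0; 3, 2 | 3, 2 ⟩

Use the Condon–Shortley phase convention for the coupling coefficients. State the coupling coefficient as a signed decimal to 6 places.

+√(1/6) ≈ +0.408248

j₁+j₂−J=3  J+j₁−j₂=3  J−j₁+j₂=3  j₁+j₂+J+1=10
(j₁±m₁, j₂±m₂, J±M) = (3,3,5,1,5,1)
P² = 216
sum k=2..3:
  [2] +1/24 = 1/24
  [3] −1/72 = -1/72
S = 1/36
C² = P²·S² = 1/6 ; C = +0.408248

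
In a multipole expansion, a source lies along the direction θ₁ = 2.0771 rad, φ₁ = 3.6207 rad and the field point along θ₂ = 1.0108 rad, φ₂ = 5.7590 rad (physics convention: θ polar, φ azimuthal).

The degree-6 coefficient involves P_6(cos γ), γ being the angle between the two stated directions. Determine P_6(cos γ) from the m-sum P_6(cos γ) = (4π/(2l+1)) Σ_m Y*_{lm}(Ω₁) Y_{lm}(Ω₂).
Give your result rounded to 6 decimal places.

Summing Y*_{l m}(θ₁,φ₁)·Y_{l m}(θ₂,φ₂) over m ∈ [−6, 6]; prefactor 4π/(2·6+1) = 0.966644:
  term(m=-6) = (0.037289, -0.010057)   from Y*(Ω₁)=(-0.208472, 0.057012), Y(Ω₂)=(-0.178695, -0.000629)
  term(m=-5) = (0.048241, -0.153728)   from Y*(Ω₁)=(-0.304881, 0.281788), Y(Ω₂)=(-0.336664, 0.193059)
  term(m=-4) = (-0.082444, -0.098037)   from Y*(Ω₁)=(-0.112206, 0.311607), Y(Ω₂)=(-0.194169, 0.334495)
  term(m=-3) = (0.001888, -0.000250)   from Y*(Ω₁)=(-0.011615, -0.086504), Y(Ω₂)=(-0.000038, 0.021825)
  term(m=-2) = (-0.050247, 0.107909)   from Y*(Ω₁)=(-0.201666, -0.286960), Y(Ω₂)=(-0.169347, -0.294115)
  term(m=-1) = (0.003356, 0.005264)   from Y*(Ω₁)=(-0.035677, -0.018534), Y(Ω₂)=(-0.134427, -0.077717)
  term(m=+0) = (0.101011, 0.000000)   from Y*(Ω₁)=(0.335402, -0.000000), Y(Ω₂)=(0.301163, 0.000000)
  term(m=+1) = (0.003356, -0.005264)   from Y*(Ω₁)=(0.035677, -0.018534), Y(Ω₂)=(0.134427, -0.077717)
  term(m=+2) = (-0.050247, -0.107909)   from Y*(Ω₁)=(-0.201666, 0.286960), Y(Ω₂)=(-0.169347, 0.294115)
  term(m=+3) = (0.001888, 0.000250)   from Y*(Ω₁)=(0.011615, -0.086504), Y(Ω₂)=(0.000038, 0.021825)
  term(m=+4) = (-0.082444, 0.098037)   from Y*(Ω₁)=(-0.112206, -0.311607), Y(Ω₂)=(-0.194169, -0.334495)
  term(m=+5) = (0.048241, 0.153728)   from Y*(Ω₁)=(0.304881, 0.281788), Y(Ω₂)=(0.336664, 0.193059)
  term(m=+6) = (0.037289, 0.010057)   from Y*(Ω₁)=(-0.208472, -0.057012), Y(Ω₂)=(-0.178695, 0.000629)
Total Σ_m = (0.017175, 0.000000). Multiply by 0.966644: (0.016602, 0.000000). P_6(cos γ) = 0.016602

0.016602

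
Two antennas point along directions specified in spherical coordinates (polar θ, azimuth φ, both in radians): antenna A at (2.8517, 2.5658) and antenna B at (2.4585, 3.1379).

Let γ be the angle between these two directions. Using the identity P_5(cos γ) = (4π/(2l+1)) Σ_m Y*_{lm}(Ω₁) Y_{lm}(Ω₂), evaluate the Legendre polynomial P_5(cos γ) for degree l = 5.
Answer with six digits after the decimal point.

Addition theorem: P_5(cos γ) = (4π/11) Σ_m Y*_{lm}(Ω₁) Y_{lm}(Ω₂), m = −5…5:
  m=-5: Y*=0.00086 + 0.00023j  Y=-0.04649 - 0.00086j  product -0.00004 - 0.00001j
  m=-4: Y*=0.00628 + 0.00698j  Y=-0.18068 - 0.00267j  product -0.00112 - 0.00128j
  m=-3: Y*=0.00915 + 0.05798j  Y=-0.38400 - 0.00425j  product -0.00327 - 0.02230j
  m=-2: Y*=-0.09479 + 0.21271j  Y=-0.42146 - 0.00311j  product 0.04061 - 0.08935j
  m=-1: Y*=-0.44940 + 0.29174j  Y=-0.03596 - 0.00013j  product 0.01620 - 0.01043j
  m=+0: Y*=-0.43090 + 0.00000j  Y=0.39104 + 0.00000j  product -0.16850 + 0.00000j
  m=+1: Y*=0.44940 + 0.29174j  Y=0.03596 - 0.00013j  product 0.01620 + 0.01043j
  m=+2: Y*=-0.09479 - 0.21271j  Y=-0.42146 + 0.00311j  product 0.04061 + 0.08935j
  m=+3: Y*=-0.00915 + 0.05798j  Y=0.38400 - 0.00425j  product -0.00327 + 0.02230j
  m=+4: Y*=0.00628 - 0.00698j  Y=-0.18068 + 0.00267j  product -0.00112 + 0.00128j
  m=+5: Y*=-0.00086 + 0.00023j  Y=0.04649 - 0.00086j  product -0.00004 + 0.00001j
Accumulated sum -0.06372 - 0.00000j; after 4π/(2l+1) scaling, -0.07279 - 0.00000j ⇒ P_5 = -0.072795

-0.072795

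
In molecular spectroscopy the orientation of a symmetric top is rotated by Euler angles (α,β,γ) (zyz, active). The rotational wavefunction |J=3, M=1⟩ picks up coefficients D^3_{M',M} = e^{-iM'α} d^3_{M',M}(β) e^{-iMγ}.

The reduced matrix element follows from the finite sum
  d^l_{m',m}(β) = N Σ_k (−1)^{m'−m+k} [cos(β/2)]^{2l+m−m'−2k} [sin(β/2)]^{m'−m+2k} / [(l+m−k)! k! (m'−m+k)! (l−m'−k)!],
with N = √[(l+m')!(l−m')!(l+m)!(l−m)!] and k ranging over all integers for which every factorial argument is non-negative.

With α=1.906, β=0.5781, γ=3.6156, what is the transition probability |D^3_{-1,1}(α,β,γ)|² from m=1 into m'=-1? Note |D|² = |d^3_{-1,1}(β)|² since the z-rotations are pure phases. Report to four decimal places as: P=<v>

P=0.1321

First d^3_{-1,1}(β=0.5781), then the phase factors e^{-i(-1)α} and e^{-i(1)γ}:
With c≡cos(β/2)=0.958515 and s≡sin(β/2)=0.285042, N=[2·24·24·2]^{1/2}=48.000000
k∈{2,3,4} keeps every argument non-negative
  k=2: (−1)^0·48.0000/(8)·0.9585^4·0.2850^2 = +0.411495
  k=3: (−1)^1·48.0000/(6)·0.9585^2·0.2850^4 = -0.048520
  k=4: (−1)^2·48.0000/(48)·0.9585^0·0.2850^6 = +0.000536
d^3_{-1,1}(0.5781) = +0.411495 -0.048520 +0.000536 = +0.363511
|D^3_{-1,1}|² = |d^3_{-1,1}(β)|² = (+0.363511)² = 0.132140 (the z-rotation phases have unit modulus)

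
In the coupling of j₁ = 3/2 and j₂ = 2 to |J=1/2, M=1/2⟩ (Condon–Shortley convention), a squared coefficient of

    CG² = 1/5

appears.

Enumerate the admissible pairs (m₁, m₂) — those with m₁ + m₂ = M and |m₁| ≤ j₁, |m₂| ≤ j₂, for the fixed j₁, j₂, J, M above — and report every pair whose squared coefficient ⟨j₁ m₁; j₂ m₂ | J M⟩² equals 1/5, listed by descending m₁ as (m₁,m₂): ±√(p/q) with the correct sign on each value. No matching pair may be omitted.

(1/2,0): −√(1/5)

Admissible pairs with m₁+m₂ = M = 1/2: (-3/2,2), (-1/2,1), (1/2,0), (3/2,-1)
  (m₁,m₂)=(3/2,-1): CG² = 1/10, CG = +√(1/10)
  (m₁,m₂)=(1/2,0): CG² = 1/5, CG = −√(1/5)   ← matches the target
  (m₁,m₂)=(-1/2,1): CG² = 3/10, CG = +√(3/10)
  (m₁,m₂)=(-3/2,2): CG² = 2/5, CG = −√(2/5)
Pairs with CG² = 1/5: (1/2,0): −√(1/5)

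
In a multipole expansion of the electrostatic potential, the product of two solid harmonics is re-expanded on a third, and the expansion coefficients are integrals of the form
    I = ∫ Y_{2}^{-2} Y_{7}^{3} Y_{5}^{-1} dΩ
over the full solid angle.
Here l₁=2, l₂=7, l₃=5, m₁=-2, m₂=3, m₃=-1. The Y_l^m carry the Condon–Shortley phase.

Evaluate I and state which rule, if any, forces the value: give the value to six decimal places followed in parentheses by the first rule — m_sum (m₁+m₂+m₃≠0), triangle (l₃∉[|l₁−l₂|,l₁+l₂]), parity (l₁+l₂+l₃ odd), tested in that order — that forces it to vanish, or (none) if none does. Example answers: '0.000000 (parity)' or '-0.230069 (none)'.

-0.164220 (none)

Checks pass: Σm=0; 14 even; l₃=5∈[5,9].
(2·2+1)(2·7+1)(2·5+1) = 825
Δ: 4! 0! 10! / 15! → 1/15015
sum: t=2:+1/57600 = 1/57600
3j²(2 7 5; 0 0 0) = Δ·Π!·Σ² = 21/715  (sign -1)
sum: t=4:+1/414720 = 1/414720
3j²(2 7 5; -2 3 -1) = Δ·Π!·Σ² = 2/143  (sign +1)
combine: 4πI² = 825·21/715·2/143 = 630/1859
take √, sign -1: I = -0.16421985
No selection rule forces the value: the integral is nonzero (none).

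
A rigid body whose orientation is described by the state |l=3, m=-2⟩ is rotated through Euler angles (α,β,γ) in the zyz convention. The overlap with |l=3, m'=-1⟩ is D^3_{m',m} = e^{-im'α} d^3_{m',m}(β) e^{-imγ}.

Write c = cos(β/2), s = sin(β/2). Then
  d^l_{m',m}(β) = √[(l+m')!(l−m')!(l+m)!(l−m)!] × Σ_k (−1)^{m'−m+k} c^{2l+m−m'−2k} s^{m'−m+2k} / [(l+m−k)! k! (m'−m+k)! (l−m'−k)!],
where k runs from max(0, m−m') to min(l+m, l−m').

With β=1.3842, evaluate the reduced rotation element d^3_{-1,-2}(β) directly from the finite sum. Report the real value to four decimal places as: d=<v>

d=0.2042

d^3_{-1,-2}(β=1.3842) via the finite sum:
Half-angle: c=0.769908, s=0.638155. N=√(2·24·1·120)=75.894664
k∈{0,1} keeps every argument non-negative
  k=0: (−1)^1·75.8947/(24)·0.7699^5·0.6382^1 = -0.545908
  k=1: (−1)^2·75.8947/(12)·0.7699^3·0.6382^3 = +0.750110
d^3_{-1,-2}(1.3842) = -0.545908 +0.750110 = +0.204202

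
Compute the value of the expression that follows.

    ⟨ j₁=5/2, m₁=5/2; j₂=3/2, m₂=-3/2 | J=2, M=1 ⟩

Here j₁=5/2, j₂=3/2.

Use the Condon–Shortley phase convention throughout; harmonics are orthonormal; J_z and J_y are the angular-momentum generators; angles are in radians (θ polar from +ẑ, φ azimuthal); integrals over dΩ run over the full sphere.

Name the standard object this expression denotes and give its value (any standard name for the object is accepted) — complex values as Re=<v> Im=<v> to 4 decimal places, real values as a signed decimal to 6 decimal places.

This is a Clebsch–Gordan (vector-coupling) coefficient.
triangle: 2!*3!*1!/7! = 12/5040
(j±m)!: 5!*0!*0!*3!*3!*1! = 4320
prefactor² = (2J+1)*Δ*N² = 360/7
  k=0: +1/(0!*2!*0!*0!*3!*1!) = 1/12
Σ = 1/12  ⇒  CG² = 360/7*(1/12)² = 5/14
CG = +√(5/14) = +0.597614

Clebsch–Gordan coefficient, +√(5/14) ≈ +0.597614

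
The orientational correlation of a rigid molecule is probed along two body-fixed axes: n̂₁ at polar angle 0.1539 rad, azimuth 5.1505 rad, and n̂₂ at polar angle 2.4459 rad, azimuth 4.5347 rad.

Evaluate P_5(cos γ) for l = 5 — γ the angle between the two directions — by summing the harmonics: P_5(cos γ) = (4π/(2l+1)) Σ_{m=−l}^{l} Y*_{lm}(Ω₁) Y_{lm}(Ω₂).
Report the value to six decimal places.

0.328220

Addition theorem: P_5(cos γ) = (4π/11) Σ_m Y*_{lm}(Ω₁) Y_{lm}(Ω₂), m = −5…5:
  m=-5: Y*=(0.000032, 0.000023)  Y=(-0.038955, 0.031653)  product (-0.000002, 0.000000)
  m=-4: Y*=(-0.000145, 0.000788)  Y=(-0.144074, -0.124025)  product (0.000119, -0.000096)
  m=-3: Y*=(-0.009388, 0.002462)  Y=(0.199159, -0.337533)  product (-0.001039, 0.003659)
  m=-2: Y*=(-0.048602, -0.058342)  Y=(0.384602, 0.142739)  product (-0.010365, -0.029376)
  m=-1: Y*=(0.153164, -0.326942)  Y=(-0.001515, 0.008437)  product (0.002526, 0.001788)
  m=+0: Y*=(0.776485, -0.000000)  Y=(0.392576, 0.000000)  product (0.304830, 0.000000)
  m=+1: Y*=(-0.153164, -0.326942)  Y=(0.001515, 0.008437)  product (0.002526, -0.001788)
  m=+2: Y*=(-0.048602, 0.058342)  Y=(0.384602, -0.142739)  product (-0.010365, 0.029376)
  m=+3: Y*=(0.009388, 0.002462)  Y=(-0.199159, -0.337533)  product (-0.001039, -0.003659)
  m=+4: Y*=(-0.000145, -0.000788)  Y=(-0.144074, 0.124025)  product (0.000119, 0.000096)
  m=+5: Y*=(-0.000032, 0.000023)  Y=(0.038955, 0.031653)  product (-0.000002, -0.000000)
Total Σ_m = (0.287308, -0.000000). Multiply by 1.142397: (0.328220, -0.000000). P_5(cos γ) = 0.328220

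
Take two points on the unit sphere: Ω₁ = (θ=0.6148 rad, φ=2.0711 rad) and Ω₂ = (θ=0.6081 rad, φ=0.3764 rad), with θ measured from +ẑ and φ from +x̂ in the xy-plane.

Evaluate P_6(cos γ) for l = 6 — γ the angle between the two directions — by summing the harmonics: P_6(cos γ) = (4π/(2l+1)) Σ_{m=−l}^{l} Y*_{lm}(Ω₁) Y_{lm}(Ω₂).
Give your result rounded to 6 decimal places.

Addition theorem: P_6(cos γ) = (4π/13) Σ_m Y*_{lm}(Ω₁) Y_{lm}(Ω₂), m = −6…6:
  m=-6: (0.01762 - 0.00248j) × (-0.01066 - 0.01298j) = -0.00022 - 0.00020j  (running Σ = -0.00022 - 0.00020j)
  m=-5: (-0.05212 - 0.07000j) × (-0.02560 - 0.07958j) = -0.00424 + 0.00594j  (running Σ = -0.00446 + 0.00574j)
  m=-4: (-0.10447 + 0.22755j) × (0.01587 - 0.24311j) = 0.05366 + 0.02901j  (running Σ = 0.04920 + 0.03475j)
  m=-3: (0.44212 - 0.03095j) × (0.18788 - 0.39743j) = 0.07076 - 0.18153j  (running Σ = 0.11997 - 0.14678j)
  m=-2: (-0.21544 - 0.33597j) × (0.29858 - 0.27972j) = -0.15830 - 0.04005j  (running Σ = -0.03833 - 0.18683j)
  m=-1: (0.03020 - 0.05524j) × (-0.04214 + 0.01666j) = -0.00035 + 0.00283j  (running Σ = -0.03869 - 0.18400j)
  m=0: (-0.41701 + 0.00000j) × (-0.41936 + 0.00000j) = 0.17488 + 0.00000j  (running Σ = 0.13619 - 0.18400j)
  m=1: (-0.03020 - 0.05524j) × (0.04214 + 0.01666j) = -0.00035 - 0.00283j  (running Σ = 0.13584 - 0.18683j)
  m=2: (-0.21544 + 0.33597j) × (0.29858 + 0.27972j) = -0.15830 + 0.04005j  (running Σ = -0.02246 - 0.14678j)
  m=3: (-0.44212 - 0.03095j) × (-0.18788 - 0.39743j) = 0.07076 + 0.18153j  (running Σ = 0.04830 + 0.03475j)
  m=4: (-0.10447 - 0.22755j) × (0.01587 + 0.24311j) = 0.05366 - 0.02901j  (running Σ = 0.10196 + 0.00574j)
  m=5: (0.05212 - 0.07000j) × (0.02560 - 0.07958j) = -0.00424 - 0.00594j  (running Σ = 0.09773 - 0.00020j)
  m=6: (0.01762 + 0.00248j) × (-0.01066 + 0.01298j) = -0.00022 + 0.00020j  (running Σ = 0.09751 + 0.00000j)
Total Σ_m = 0.09751 + 0.00000j. Multiply by 0.966644: 0.09425 + 0.00000j. P_6(cos γ) = 0.094255

0.094255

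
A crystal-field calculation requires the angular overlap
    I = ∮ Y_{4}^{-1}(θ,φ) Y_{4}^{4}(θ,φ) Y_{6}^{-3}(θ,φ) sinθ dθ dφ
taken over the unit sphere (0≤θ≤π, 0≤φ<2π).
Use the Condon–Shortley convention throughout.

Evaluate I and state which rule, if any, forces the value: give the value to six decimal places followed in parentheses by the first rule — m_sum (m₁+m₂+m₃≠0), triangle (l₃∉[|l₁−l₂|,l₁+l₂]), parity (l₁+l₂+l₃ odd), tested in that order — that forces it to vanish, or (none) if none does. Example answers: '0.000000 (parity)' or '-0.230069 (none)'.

Rules hold: Σm=0, L=14 even, 0≤6≤8.
N = 9·9·13 = 1053
Δ = 2!·6!·6!/15! = 1/1261260
Racah Σ t=0..2: t=0:+1/4608 t=1:−1/1296 t=2:+1/4608 = -7/20736
⇒ 3j(4 4 6; 0 0 0)² = 20/1287, sgn -1
Racah Σ t=2..2: t=2:+1/51840 = 1/51840
⇒ 3j(4 4 6; -1 4 -3)² = 8/429, sgn -1
4πI² = N·(3j₀)²·(3jₘ)² = 480/1573
I = +1·√(0.305149/4π) = 0.15583009
No selection rule forces the value: the integral is nonzero (none).

0.155830 (none)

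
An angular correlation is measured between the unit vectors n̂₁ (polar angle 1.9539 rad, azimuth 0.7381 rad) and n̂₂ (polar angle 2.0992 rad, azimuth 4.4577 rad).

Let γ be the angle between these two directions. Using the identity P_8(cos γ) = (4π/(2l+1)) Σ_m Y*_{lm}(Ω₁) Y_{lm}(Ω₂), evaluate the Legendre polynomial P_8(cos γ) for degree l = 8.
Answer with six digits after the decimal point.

Summing Y*_{l m}(θ₁,φ₁)·Y_{l m}(θ₂,φ₂) over m ∈ [−8, 8]; prefactor 4π/(2·8+1) = 0.739198:
  m=-8: (+0.262332-0.104288i) × (-0.071762+0.142429i) = -0.003972+0.044848i  (running Σ = -0.003972+0.044848i)
  m=-7: (-0.199713+0.408926i) × (-0.364075-0.078372i) = +0.104759-0.133228i  (running Σ = +0.100787-0.088381i)
  m=-6: (-0.073536-0.252129i) × (-0.018733-0.438828i) = -0.109264+0.036993i  (running Σ = -0.008477-0.051388i)
  m=-5: (-0.160921-0.098420i) × (+0.153008-0.046887i) = -0.029237-0.007514i  (running Σ = -0.037714-0.058902i)
  m=-4: (+0.335364-0.064216i) × (-0.139072-0.225796i) = -0.061139-0.066793i  (running Σ = -0.098853-0.125695i)
  m=-3: (+0.020089-0.026785i) × (+0.213694-0.223011i) = -0.001680-0.010204i  (running Σ = -0.100533-0.135899i)
  m=-2: (+0.031693+0.334032i) × (-0.104486-0.058360i) = +0.016183-0.036751i  (running Σ = -0.084351-0.172650i)
  m=-1: (-0.023775-0.021626i) × (+0.083977-0.322563i) = -0.008972+0.005853i  (running Σ = -0.093323-0.166797i)
  m=0: (-0.327786-0.000000i) × (-0.072143+0.000000i) = +0.023647+0.000000i  (running Σ = -0.069676-0.166797i)
  m=1: (+0.023775-0.021626i) × (-0.083977-0.322563i) = -0.008972-0.005853i  (running Σ = -0.078648-0.172650i)
  m=2: (+0.031693-0.334032i) × (-0.104486+0.058360i) = +0.016183+0.036751i  (running Σ = -0.062465-0.135899i)
  m=3: (-0.020089-0.026785i) × (-0.213694-0.223011i) = -0.001680+0.010204i  (running Σ = -0.064146-0.125695i)
  m=4: (+0.335364+0.064216i) × (-0.139072+0.225796i) = -0.061139+0.066793i  (running Σ = -0.125285-0.058902i)
  m=5: (+0.160921-0.098420i) × (-0.153008-0.046887i) = -0.029237+0.007514i  (running Σ = -0.154522-0.051388i)
  m=6: (-0.073536+0.252129i) × (-0.018733+0.438828i) = -0.109264-0.036993i  (running Σ = -0.263786-0.088381i)
  m=7: (+0.199713+0.408926i) × (+0.364075-0.078372i) = +0.104759+0.133228i  (running Σ = -0.159027+0.044848i)
  m=8: (+0.262332+0.104288i) × (-0.071762-0.142429i) = -0.003972-0.044848i  (running Σ = -0.162999-0.000000i)
Σ over m = -0.162999-0.000000i; ×(4π/17) → -0.120488-0.000000i. Real part: -0.120488

-0.120488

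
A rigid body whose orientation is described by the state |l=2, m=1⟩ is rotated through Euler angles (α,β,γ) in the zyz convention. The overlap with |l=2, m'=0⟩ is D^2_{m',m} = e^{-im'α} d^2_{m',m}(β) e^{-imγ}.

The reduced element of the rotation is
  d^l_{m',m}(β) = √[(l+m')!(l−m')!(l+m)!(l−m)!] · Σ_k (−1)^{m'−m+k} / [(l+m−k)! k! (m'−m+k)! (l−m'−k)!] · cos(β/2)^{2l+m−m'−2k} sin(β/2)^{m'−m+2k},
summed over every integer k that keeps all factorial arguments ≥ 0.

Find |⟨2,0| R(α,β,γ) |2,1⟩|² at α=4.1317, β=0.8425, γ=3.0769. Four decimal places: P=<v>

D^2_{0,1}(4.1317,0.8425,3.0769) = e^{-i·0·4.1317}·d^2_{0,1}(0.8425)·e^{-i·1·3.0769}. Compute d first:
c=cos(0.842500/2)=0.912579, s=sin(0.842500/2)=0.408901; N=√[2·2·6·1]=4.898979
Admissible k: 1..2 (factorial args all ≥0)
  k=1: (−1)^0·4.8990/(2)·0.9126^3·0.4089^1 = +0.761211
  k=2: (−1)^1·4.8990/(2)·0.9126^1·0.4089^3 = -0.152828
d^2_{0,1}(0.8425) = +0.761211 -0.152828 = +0.608383
|D^2_{0,1}|² = |d^2_{0,1}(β)|² = (+0.608383)² = 0.370130 (the z-rotation phases have unit modulus)

P=0.3701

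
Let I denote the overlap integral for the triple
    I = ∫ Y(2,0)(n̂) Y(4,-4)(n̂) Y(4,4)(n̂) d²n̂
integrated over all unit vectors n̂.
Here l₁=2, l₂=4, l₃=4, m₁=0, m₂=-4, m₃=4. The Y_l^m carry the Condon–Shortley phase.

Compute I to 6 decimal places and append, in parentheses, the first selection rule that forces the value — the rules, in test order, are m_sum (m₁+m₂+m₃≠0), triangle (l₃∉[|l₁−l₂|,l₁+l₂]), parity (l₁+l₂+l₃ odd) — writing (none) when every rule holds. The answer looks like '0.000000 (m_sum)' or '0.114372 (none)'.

-0.229376 (none)

Checks pass: Σm=0; 10 even; l₃=4∈[2,6].
(2·2+1)(2·4+1)(2·4+1) = 405
Δ: 2! 2! 6! / 11! → 1/13860
sum: t=0:+1/192 t=1:−1/36 t=2:+1/192 = -5/288
3j²(2 4 4; 0 0 0) = Δ·Π!·Σ² = 20/693  (sign -1)
sum: t=0:+1/2880 = 1/2880
3j²(2 4 4; 0 -4 4) = Δ·Π!·Σ² = 28/495  (sign +1)
combine: 4πI² = 405·20/693·28/495 = 80/121
take √, sign -1: I = -0.22937568
No selection rule forces the value: the integral is nonzero (none).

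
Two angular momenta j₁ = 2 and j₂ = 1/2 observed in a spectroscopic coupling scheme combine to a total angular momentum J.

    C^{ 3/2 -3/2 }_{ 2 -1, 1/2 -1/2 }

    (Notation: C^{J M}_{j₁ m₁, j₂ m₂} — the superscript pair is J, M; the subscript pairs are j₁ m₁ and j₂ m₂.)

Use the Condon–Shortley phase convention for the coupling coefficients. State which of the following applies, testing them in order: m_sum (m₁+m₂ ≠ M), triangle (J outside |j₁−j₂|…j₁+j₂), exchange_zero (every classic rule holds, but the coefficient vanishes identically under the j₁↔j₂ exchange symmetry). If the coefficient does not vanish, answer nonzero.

nonzero

m-sum: m₁+m₂ = -1+(-1/2) = -3/2, M = -3/2  ✓
triangle: |j₁−j₂| = 3/2 ≤ J = 3/2 ≤ j₁+j₂ = 5/2  ✓
exchange: j₁≠j₂ or m₁≠m₂ — the exchange symmetry imposes no constraint here
value check: CG = +√(1/5) = +0.447214 ≠ 0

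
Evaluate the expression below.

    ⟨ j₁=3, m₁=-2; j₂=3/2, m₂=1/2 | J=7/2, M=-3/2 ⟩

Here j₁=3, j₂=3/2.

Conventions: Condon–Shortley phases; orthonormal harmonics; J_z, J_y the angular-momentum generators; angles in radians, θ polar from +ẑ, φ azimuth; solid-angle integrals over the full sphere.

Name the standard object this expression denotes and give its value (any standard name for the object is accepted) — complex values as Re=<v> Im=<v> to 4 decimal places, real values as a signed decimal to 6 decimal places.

This is a Clebsch–Gordan (vector-coupling) coefficient.
j₁+j₂−J=1  J+j₁−j₂=5  J−j₁+j₂=2  j₁+j₂+J+1=9
(j₁±m₁, j₂±m₂, J±M) = (1,5,2,1,2,5)
P² = 6400/21
sum k=0..1:
  [0] +1/240 = 1/240
  [1] −1/24 = -1/24
S = -3/80
C² = P²·S² = 3/7 ; C = -0.654654

Clebsch–Gordan coefficient, −√(3/7) ≈ -0.654654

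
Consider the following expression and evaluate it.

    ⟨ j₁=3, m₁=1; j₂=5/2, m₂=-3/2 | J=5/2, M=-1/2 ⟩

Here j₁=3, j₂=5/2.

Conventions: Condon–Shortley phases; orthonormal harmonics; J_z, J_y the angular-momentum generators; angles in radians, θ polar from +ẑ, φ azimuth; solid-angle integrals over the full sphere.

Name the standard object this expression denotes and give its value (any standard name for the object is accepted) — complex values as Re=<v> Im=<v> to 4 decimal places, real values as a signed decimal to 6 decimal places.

Clebsch–Gordan coefficient, −√(1/35) ≈ -0.169031

This is a Clebsch–Gordan (vector-coupling) coefficient.
√[6·3!3!2!/9! · 4!2!1!4!2!3!] = √(576/35)
  +(−1)^0/∏(0,3,2,1,1,1)! = 1/12  (running 1/12)
  +(−1)^1/∏(1,2,1,0,2,2)! = -1/8  (running -1/24)
⟨..|..⟩ = √(576/35)·(-1/24) = -0.169031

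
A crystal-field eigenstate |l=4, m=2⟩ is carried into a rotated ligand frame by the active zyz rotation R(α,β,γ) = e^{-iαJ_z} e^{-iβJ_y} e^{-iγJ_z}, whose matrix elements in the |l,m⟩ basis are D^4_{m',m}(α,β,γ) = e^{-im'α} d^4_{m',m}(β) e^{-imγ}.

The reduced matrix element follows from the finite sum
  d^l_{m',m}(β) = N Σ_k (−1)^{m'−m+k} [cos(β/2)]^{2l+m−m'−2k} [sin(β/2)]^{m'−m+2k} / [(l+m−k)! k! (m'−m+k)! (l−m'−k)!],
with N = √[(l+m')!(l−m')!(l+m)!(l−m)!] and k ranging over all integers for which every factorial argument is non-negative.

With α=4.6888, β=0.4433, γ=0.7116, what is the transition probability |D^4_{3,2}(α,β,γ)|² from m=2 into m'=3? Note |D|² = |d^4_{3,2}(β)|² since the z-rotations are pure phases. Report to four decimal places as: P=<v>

Split into d^4_{3,2}(β=0.4433) × two z-phases.
c=cos(0.443300/2)=0.975536, s=sin(0.443300/2)=0.219840; N=√[5040·1·720·2]=2693.993318
Admissible k: 0..1 (factorial args all ≥0)
  k=0: (−1)^1·2693.9933/(720)·0.9755^7·0.2198^1 = -0.691629
  k=1: (−1)^2·2693.9933/(240)·0.9755^5·0.2198^3 = +0.105371
d^4_{3,2}(0.4433) = -0.691629 +0.105371 = -0.586258
|D^4_{3,2}|² = |d^4_{3,2}(β)|² = (-0.586258)² = 0.343699 (the z-rotation phases have unit modulus)

P=0.3437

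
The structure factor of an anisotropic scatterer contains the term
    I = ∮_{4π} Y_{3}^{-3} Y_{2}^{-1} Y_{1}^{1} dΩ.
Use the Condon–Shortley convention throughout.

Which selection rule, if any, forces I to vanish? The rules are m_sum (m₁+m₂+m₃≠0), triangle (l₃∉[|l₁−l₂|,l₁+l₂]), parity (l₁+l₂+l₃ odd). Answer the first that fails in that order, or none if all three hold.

m_sum

Σmᵢ = -3  ✗
l₃∈[|l₁−l₂|,l₁+l₂]=[1,5], have l₃=1
Σlᵢ = 6 ⇒ even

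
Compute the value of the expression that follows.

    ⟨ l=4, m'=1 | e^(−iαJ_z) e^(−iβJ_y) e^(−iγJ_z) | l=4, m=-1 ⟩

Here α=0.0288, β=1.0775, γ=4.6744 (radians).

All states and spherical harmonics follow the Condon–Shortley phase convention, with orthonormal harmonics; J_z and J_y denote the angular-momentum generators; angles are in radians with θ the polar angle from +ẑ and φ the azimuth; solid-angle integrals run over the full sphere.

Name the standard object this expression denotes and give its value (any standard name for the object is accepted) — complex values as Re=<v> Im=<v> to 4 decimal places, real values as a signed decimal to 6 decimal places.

This is a Wigner D-matrix element — the rotation-matrix element ⟨l m'| R(α,β,γ) |l m⟩ in the angular-momentum basis.
Split into d^4_{1,-1}(β=1.0775) × two z-phases.
c=cos(1.077500/2)=0.858351, s=sin(1.077500/2)=0.513063; N=√[120·6·6·120]=720.000000
k∈{0,1,2,3} keeps every argument non-negative
  k=0: (−1)^2·720.0000/(72)·0.8584^6·0.5131^2 = +1.052763
  k=1: (−1)^3·720.0000/(24)·0.8584^4·0.5131^4 = -1.128404
  k=2: (−1)^4·720.0000/(48)·0.8584^2·0.5131^6 = +0.201580
  k=3: (−1)^5·720.0000/(720)·0.8584^0·0.5131^8 = -0.004801
d^4_{1,-1}(1.0775) = +1.052763 -1.128404 +0.201580 -0.004801 = +0.121138
D = (+0.999585-0.028796i)·(+0.121138)·(-0.037980-0.999279i) = -0.008085-0.120868i

Wigner D-matrix element, Re=-0.0081 Im=-0.1209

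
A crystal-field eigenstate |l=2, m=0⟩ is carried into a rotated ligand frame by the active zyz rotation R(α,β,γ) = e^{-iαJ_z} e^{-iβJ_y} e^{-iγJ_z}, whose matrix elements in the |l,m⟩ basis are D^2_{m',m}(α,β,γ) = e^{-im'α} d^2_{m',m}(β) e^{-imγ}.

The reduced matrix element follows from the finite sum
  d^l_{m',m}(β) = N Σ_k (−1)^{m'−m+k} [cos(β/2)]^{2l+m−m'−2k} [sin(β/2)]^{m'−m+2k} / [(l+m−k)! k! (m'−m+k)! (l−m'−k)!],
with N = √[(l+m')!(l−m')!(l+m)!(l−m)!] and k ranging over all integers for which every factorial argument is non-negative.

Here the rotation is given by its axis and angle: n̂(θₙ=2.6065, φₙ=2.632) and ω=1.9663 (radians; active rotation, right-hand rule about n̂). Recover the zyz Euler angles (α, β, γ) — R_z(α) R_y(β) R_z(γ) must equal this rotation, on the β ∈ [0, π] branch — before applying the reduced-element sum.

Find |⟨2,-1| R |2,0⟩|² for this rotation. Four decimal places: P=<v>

P=0.3627

Axis–angle → zyz. n̂ = (sinθₙcosφₙ, sinθₙsinφₙ, cosθₙ) = (-0.445132, +0.248750, -0.860221), ω = 1.9663.
R = I cosω + sinω [n̂]ₓ + (1−cosω) n̂n̂ᵀ gives
  R = [-0.110792, +0.640428, +0.759985; -0.947201, -0.299557, +0.114348; +0.300890, -0.707190, +0.639802]
β = atan2(√(R₁₃²+R₂₃²), R₃₃) = 0.876555; α = atan2(R₂₃, R₁₃) mod 2π = 0.149340; γ = atan2(R₃₂, −R₃₁) mod 2π = 4.310118
D^2_{-1,0}(0.1493,0.8766,4.3101) = e^{-i·-1·0.1493}·d^2_{-1,0}(0.8766)·e^{-i·0·4.3101}. Compute d first:
c=cos(0.876555/2)=0.905484, s=sin(0.876555/2)=0.424380; N=√[1·6·2·2]=4.898979
Admissible k: 1..2 (factorial args all ≥0)
  k=1: (−1)^0·4.8990/(2)·0.9055^3·0.4244^1 = +0.771744
  k=2: (−1)^1·4.8990/(2)·0.9055^1·0.4244^3 = -0.169521
d^2_{-1,0}(0.8766) = +0.771744 -0.169521 = +0.602223
|D^2_{-1,0}|² = |d^2_{-1,0}(β)|² = (+0.602223)² = 0.362673 (the z-rotation phases have unit modulus)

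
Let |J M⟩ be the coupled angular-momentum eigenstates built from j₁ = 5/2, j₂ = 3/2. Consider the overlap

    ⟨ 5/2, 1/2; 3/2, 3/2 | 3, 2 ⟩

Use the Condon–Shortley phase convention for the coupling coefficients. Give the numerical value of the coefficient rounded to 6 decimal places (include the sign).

−√(1/2) ≈ -0.707107

√[7·1!4!2!/8! · 3!2!3!0!5!1!] = √(72)
  +(−1)^1/∏(1,0,1,2,3,0)! = -1/12  (running -1/12)
⟨..|..⟩ = √(72)·(-1/12) = -0.707107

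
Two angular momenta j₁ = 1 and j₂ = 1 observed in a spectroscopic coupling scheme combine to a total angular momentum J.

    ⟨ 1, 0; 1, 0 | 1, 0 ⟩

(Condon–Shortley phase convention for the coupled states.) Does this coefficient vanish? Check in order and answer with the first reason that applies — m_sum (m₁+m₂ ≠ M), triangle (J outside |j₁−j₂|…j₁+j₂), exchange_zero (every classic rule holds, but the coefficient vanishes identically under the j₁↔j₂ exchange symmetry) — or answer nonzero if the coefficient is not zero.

m-sum: m₁+m₂ = 0+0 = 0, M = 0  ✓
triangle: |j₁−j₂| = 0 ≤ J = 1 ≤ j₁+j₂ = 2  ✓
exchange: j₁=j₂ and m₁=m₂, and (−1)^(j₁+j₂−J) = (−1)^1 = −1 forces ⟨j₁m₁;j₂m₂|JM⟩ = −⟨j₂m₂;j₁m₁|JM⟩ = −⟨j₁m₁;j₂m₂|JM⟩ ⇒ the coefficient vanishes identically
Racah sum check: Σ_k collapses to 0 ⇒ CG = 0

exchange_zero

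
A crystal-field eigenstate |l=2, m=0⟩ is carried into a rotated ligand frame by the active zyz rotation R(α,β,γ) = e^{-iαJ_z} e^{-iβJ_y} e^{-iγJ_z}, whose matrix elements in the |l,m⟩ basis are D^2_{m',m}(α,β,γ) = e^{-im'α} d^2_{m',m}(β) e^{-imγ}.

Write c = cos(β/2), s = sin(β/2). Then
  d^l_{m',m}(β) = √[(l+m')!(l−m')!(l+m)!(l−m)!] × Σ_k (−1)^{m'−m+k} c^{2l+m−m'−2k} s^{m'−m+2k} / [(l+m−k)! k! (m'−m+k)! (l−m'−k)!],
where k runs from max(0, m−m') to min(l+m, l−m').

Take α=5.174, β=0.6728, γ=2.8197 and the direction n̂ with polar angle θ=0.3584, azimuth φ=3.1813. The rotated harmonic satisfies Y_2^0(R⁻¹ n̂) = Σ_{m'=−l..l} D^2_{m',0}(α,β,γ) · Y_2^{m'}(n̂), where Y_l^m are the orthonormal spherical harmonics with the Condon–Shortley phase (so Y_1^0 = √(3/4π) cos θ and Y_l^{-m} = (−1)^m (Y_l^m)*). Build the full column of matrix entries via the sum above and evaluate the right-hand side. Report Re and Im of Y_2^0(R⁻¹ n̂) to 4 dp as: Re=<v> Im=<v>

Need the full column D^2_{m',0} for m'=−2..2 at α=5.1740, β=0.6728, γ=2.8197.
cos(β/2)=0.943949, sin(β/2)=0.330091
d^2_{-2,0}: single k=2 term ⇒ +0.237816;  D = -0.143463-0.189670i
d^2_{-1,0}: k∈[1..2] ⇒ +0.680072 -0.083162 = +0.596910;  D = +0.265858-0.534435i
d^2_{0,0}: k∈[0..2] ⇒ +0.793952 -0.388351 +0.011872 = +0.417473;  D = +0.417473+0.000000i
d^2_{1,0}: k∈[0..1] ⇒ -0.680072 +0.083162 = -0.596910;  D = -0.265858-0.534435i
d^2_{2,0}: single k=0 term ⇒ +0.237816;  D = -0.143463+0.189670i
Y_2^{m'}(θ=0.3584,φ=3.1813) and Σ D·Y over m':
  (-0.1435-0.1897i)·(+0.0474-0.0038i)  (+0.2659-0.5344i)·(-0.2536+0.0101i)  (+0.4175+0.0000i)·(+0.5144+0.0000i)  (-0.2659-0.5344i)·(+0.2536+0.0101i)  (-0.1435+0.1897i)·(+0.0474+0.0038i)
Y_2^0(R⁻¹ n̂) = +0.075647+0.000000i

Re=0.0756 Im=0.0000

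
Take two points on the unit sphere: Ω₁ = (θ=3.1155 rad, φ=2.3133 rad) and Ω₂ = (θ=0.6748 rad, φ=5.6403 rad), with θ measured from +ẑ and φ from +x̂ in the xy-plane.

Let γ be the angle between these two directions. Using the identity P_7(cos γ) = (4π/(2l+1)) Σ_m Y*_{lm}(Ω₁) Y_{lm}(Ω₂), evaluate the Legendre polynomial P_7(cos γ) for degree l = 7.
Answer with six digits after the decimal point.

0.226258

Summing Y*_{l m}(θ₁,φ₁)·Y_{l m}(θ₂,φ₂) over m ∈ [−7, 7]; prefactor 4π/(2·7+1) = 0.837758:
  m=-7: (-0.000000, -0.000000) × (-0.003912, -0.018157) = (-0.000000, 0.000000)  (running Σ = (-0.000000, 0.000000))
  m=-6: (-0.000000, -0.000000) × (-0.065547, -0.056995) = (-0.000000, 0.000000)  (running Σ = (-0.000000, 0.000000))
  m=-5: (0.000000, -0.000000) × (-0.241222, -0.017600) = (-0.000000, 0.000000)  (running Σ = (-0.000000, 0.000000))
  m=-4: (0.000003, -0.000001) × (-0.362008, 0.232062) = (-0.000001, 0.000001)  (running Σ = (-0.000001, 0.000001))
  m=-3: (0.000124, 0.000096) × (-0.150407, 0.402198) = (-0.000057, 0.000036)  (running Σ = (-0.000058, 0.000037))
  m=-2: (0.000437, 0.005079) × (0.014626, 0.049917) = (-0.000247, 0.000096)  (running Σ = (-0.000305, 0.000133))
  m=-1: (-0.071781, 0.078219) × (-0.302383, -0.226496) = (0.039422, -0.007394)  (running Σ = (0.039116, -0.007261))
  m=0: (-1.082159, -0.000000) × (-0.177279, 0.000000) = (0.191844, 0.000000)  (running Σ = (0.230960, -0.007261))
  m=1: (0.071781, 0.078219) × (0.302383, -0.226496) = (0.039422, 0.007394)  (running Σ = (0.270381, 0.000133))
  m=2: (0.000437, -0.005079) × (0.014626, -0.049917) = (-0.000247, -0.000096)  (running Σ = (0.270134, 0.000037))
  m=3: (-0.000124, 0.000096) × (0.150407, 0.402198) = (-0.000057, -0.000036)  (running Σ = (0.270077, 0.000001))
  m=4: (0.000003, 0.000001) × (-0.362008, -0.232062) = (-0.000001, -0.000001)  (running Σ = (0.270076, 0.000000))
  m=5: (-0.000000, -0.000000) × (0.241222, -0.017600) = (-0.000000, -0.000000)  (running Σ = (0.270076, 0.000000))
  m=6: (-0.000000, 0.000000) × (-0.065547, 0.056995) = (-0.000000, -0.000000)  (running Σ = (0.270076, 0.000000))
  m=7: (0.000000, -0.000000) × (0.003912, -0.018157) = (-0.000000, -0.000000)  (running Σ = (0.270076, 0.000000))
Total Σ_m = (0.270076, 0.000000). Multiply by 0.837758: (0.226258, 0.000000). P_7(cos γ) = 0.226258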